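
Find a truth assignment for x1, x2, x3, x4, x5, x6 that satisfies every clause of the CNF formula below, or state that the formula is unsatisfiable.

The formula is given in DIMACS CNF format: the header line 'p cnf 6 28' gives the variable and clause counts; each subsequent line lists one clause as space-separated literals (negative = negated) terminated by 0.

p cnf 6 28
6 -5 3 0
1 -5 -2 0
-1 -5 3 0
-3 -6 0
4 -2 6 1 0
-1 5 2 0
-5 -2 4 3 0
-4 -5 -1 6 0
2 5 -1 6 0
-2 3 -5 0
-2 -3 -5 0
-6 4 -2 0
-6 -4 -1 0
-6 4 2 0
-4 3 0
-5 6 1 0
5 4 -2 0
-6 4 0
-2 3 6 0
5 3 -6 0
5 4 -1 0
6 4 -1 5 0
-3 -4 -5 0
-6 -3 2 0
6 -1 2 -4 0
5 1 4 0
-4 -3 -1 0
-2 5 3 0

x1: False, x2: False, x3: True, x4: True, x5: False, x6: False

Try x3 = True.
(¬x6) alone gives x6 = False.
Try x2 = False.
Try x1 = False.
(¬x5) alone gives x5 = False.
(x4) alone gives x4 = True.
All clauses are satisfied.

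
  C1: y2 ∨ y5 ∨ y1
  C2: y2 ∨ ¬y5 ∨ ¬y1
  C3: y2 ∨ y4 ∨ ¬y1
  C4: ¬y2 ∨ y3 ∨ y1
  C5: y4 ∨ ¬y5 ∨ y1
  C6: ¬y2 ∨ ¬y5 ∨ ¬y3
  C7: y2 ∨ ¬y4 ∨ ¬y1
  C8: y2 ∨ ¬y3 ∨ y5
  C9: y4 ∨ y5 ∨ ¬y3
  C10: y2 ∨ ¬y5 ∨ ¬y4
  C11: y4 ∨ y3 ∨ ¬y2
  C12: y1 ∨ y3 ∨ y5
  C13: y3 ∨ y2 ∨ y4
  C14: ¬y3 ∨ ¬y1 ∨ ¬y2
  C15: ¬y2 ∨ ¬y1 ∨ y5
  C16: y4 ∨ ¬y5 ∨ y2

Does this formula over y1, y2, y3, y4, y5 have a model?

Case y2 = True:
Case y3 = True:
From the singleton clause (¬y5), y5 = False.
From the singleton clause (y4), y4 = True.
From the singleton clause (¬y1), y1 = False.
This assignment satisfies each clause.
A satisfying assignment: y1 ↦ False, y2 ↦ True, y3 ↦ True, y4 ↦ True, y5 ↦ False.

Satisfiable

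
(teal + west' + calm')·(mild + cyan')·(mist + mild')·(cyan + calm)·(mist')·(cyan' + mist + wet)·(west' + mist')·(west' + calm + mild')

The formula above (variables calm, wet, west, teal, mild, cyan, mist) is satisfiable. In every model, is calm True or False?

True

Suppose calm = 0.
Unit clause (cyan) forces cyan = 1.
Unit clause (mild) forces mild = 1.
Unit clause (mist) forces mist = 1.
That conflicts with the unit clause (mist').
So every satisfying assignment has calm = True.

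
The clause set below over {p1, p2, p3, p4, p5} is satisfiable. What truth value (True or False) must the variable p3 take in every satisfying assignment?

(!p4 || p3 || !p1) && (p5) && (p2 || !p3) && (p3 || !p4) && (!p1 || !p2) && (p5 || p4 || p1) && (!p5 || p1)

False

Suppose p3 = true.
Unit clause (p5) forces p5 = true.
Unit clause (p2) forces p2 = true.
Unit clause (!p1) forces p1 = false.
Now (p1) is unsatisfied and unit — conflict.
So every satisfying assignment has p3 = False.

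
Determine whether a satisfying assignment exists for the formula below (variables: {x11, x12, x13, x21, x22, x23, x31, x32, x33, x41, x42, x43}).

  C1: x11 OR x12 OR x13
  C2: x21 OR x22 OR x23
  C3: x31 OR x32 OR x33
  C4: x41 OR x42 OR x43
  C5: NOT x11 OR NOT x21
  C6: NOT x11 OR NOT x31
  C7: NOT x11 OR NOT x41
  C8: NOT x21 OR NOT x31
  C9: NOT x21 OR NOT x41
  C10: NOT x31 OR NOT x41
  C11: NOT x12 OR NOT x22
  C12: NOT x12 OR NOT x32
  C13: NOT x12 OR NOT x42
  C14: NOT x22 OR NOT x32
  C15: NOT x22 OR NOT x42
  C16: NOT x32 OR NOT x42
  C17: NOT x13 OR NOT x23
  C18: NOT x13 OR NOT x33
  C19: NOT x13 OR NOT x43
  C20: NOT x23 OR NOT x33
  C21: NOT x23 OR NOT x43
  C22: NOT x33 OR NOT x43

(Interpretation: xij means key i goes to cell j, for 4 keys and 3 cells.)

Suppose x11 = false.
Suppose x12 = true.
The clause (NOT x22) is unit, so x22 = false.
The clause (NOT x32) is unit, so x32 = false.
The clause (NOT x42) is unit, so x42 = false.
Suppose x21 = true.
The clause (NOT x31) is unit, so x31 = false.
The clause (x33) is unit, so x33 = true.
The clause (NOT x41) is unit, so x41 = false.
The clause (x43) is unit, so x43 = true.
Now (NOT x43) is unsatisfied and unit — conflict.
So x21 must be the other value — set x21 = false.
The clause (x23) is unit, so x23 = true.
The clause (NOT x13) is unit, so x13 = false.
The clause (NOT x33) is unit, so x33 = false.
The clause (x31) is unit, so x31 = true.
The clause (NOT x41) is unit, so x41 = false.
The clause (x43) is unit, so x43 = true.
Now (NOT x43) is unsatisfied and unit — conflict.
Either choice for x21 ends in contradiction.
So x12 must be the other value — set x12 = false.
The clause (x13) is unit, so x13 = true.
The clause (NOT x23) is unit, so x23 = false.
The clause (NOT x33) is unit, so x33 = false.
The clause (NOT x43) is unit, so x43 = false.
Suppose x21 = true.
The clause (NOT x31) is unit, so x31 = false.
The clause (x32) is unit, so x32 = true.
The clause (NOT x41) is unit, so x41 = false.
The clause (x42) is unit, so x42 = true.
Now (NOT x42) is unsatisfied and unit — conflict.
So x21 must be the other value — set x21 = false.
The clause (x22) is unit, so x22 = true.
The clause (NOT x32) is unit, so x32 = false.
The clause (x31) is unit, so x31 = true.
The clause (NOT x41) is unit, so x41 = false.
The clause (x42) is unit, so x42 = true.
Now (NOT x42) is unsatisfied and unit — conflict.
Either choice for x21 ends in contradiction.
Either choice for x12 ends in contradiction.
So x11 must be the other value — set x11 = true.
The clause (NOT x21) is unit, so x21 = false.
The clause (NOT x31) is unit, so x31 = false.
The clause (NOT x41) is unit, so x41 = false.
Suppose x22 = true.
The clause (NOT x12) is unit, so x12 = false.
The clause (NOT x32) is unit, so x32 = false.
The clause (x33) is unit, so x33 = true.
The clause (NOT x42) is unit, so x42 = false.
The clause (x43) is unit, so x43 = true.
Now (NOT x43) is unsatisfied and unit — conflict.
So x22 must be the other value — set x22 = false.
The clause (x23) is unit, so x23 = true.
The clause (NOT x13) is unit, so x13 = false.
The clause (NOT x33) is unit, so x33 = false.
The clause (x32) is unit, so x32 = true.
The clause (NOT x12) is unit, so x12 = false.
The clause (NOT x42) is unit, so x42 = false.
The clause (x43) is unit, so x43 = true.
Now (NOT x43) is unsatisfied and unit — conflict.
Either choice for x22 ends in contradiction.
Either choice for x11 ends in contradiction.
No assignment satisfies every clause.

No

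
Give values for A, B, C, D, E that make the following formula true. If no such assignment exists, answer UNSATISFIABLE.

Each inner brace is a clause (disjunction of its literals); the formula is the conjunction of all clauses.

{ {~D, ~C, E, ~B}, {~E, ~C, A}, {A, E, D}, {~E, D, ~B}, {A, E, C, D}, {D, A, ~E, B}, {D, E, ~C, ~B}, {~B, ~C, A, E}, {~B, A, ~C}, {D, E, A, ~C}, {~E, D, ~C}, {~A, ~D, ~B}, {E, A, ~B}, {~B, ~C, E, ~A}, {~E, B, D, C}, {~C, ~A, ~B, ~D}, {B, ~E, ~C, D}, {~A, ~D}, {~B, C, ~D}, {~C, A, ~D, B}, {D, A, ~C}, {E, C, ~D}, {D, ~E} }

A ↦ 0,  B ↦ 0,  C ↦ 0,  D ↦ 1,  E ↦ 1

Try A = 0.
Try E = 1.
The clause (~C) is unit, so C = 0.
The clause (D) is unit, so D = 1.
The clause (~B) is unit, so B = 0.
All clauses are satisfied.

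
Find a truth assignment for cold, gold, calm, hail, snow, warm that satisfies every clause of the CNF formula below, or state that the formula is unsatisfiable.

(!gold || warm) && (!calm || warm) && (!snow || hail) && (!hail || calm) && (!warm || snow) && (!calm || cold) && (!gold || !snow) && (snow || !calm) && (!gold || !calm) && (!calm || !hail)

Try gold = false.
Try calm = false.
Unit clause (!hail) forces hail = false.
Unit clause (!snow) forces snow = false.
Unit clause (!warm) forces warm = false.
All clauses hold; cold can take either value.

cold ↦ true,  gold ↦ false,  calm ↦ false,  hail ↦ false,  snow ↦ false,  warm ↦ false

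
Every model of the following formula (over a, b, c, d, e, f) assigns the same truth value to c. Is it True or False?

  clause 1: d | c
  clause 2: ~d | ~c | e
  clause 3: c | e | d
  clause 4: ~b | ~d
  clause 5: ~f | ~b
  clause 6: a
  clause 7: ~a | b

Suppose c = 0.
(d) alone gives d = 1.
(~b) alone gives b = 0.
(a) alone gives a = 1.
That conflicts with the unit clause (~a).
So every satisfying assignment has c = True.

True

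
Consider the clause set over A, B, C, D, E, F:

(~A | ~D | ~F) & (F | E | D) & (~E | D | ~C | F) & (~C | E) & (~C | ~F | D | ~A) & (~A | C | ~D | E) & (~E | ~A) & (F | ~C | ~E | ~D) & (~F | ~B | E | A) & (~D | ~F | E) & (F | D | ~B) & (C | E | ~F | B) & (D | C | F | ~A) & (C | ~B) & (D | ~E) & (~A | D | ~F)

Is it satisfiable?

Suppose C = 0.
Unit clause (~B) forces B = 0.
Suppose E = 1.
Unit clause (~A) forces A = 0.
Unit clause (D) forces D = 1.
Every clause is now satisfied; F is unconstrained.
A satisfying assignment: A ↦ 0; B ↦ 0; C ↦ 0; D ↦ 1; E ↦ 1; F ↦ 0.

Yes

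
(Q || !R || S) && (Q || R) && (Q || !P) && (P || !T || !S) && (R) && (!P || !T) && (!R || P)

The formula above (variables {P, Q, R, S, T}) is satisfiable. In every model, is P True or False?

True

Suppose P = false.
Unit clause (R) forces R = true.
Now (!R) is unsatisfied and unit — conflict.
So every satisfying assignment has P = True.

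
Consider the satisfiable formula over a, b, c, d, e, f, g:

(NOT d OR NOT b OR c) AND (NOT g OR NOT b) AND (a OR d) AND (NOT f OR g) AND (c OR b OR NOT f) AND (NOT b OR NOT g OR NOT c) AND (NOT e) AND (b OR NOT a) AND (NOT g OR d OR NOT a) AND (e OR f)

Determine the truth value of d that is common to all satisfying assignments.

Suppose d = false.
(a) alone gives a = true.
(NOT e) alone gives e = false.
(b) alone gives b = true.
(NOT g) alone gives g = false.
(NOT f) alone gives f = false.
Now (f) is unsatisfied and unit — conflict.
So every satisfying assignment has d = True.

True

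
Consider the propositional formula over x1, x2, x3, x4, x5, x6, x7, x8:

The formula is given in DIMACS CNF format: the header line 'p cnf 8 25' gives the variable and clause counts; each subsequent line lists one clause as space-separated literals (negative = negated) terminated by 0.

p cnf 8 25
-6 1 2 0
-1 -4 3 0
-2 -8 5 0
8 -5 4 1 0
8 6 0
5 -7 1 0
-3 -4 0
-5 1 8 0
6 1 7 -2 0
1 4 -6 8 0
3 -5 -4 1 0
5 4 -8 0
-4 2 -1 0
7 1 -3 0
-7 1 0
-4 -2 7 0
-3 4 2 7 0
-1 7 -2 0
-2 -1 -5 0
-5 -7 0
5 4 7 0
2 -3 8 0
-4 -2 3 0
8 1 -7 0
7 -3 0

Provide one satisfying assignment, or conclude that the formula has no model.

Branch on x8: set x8 = False.
From the singleton clause (x6), x6 = True.
Branch on x1: set x1 = True.
Branch on x4: set x4 = False.
Branch on x7: set x7 = True.
From the singleton clause (¬x5), x5 = False.
Branch on x2: set x2 = True.
No clause remains; x3 is free.

x1: True; x2: True; x3: False; x4: False; x5: False; x6: True; x7: True; x8: False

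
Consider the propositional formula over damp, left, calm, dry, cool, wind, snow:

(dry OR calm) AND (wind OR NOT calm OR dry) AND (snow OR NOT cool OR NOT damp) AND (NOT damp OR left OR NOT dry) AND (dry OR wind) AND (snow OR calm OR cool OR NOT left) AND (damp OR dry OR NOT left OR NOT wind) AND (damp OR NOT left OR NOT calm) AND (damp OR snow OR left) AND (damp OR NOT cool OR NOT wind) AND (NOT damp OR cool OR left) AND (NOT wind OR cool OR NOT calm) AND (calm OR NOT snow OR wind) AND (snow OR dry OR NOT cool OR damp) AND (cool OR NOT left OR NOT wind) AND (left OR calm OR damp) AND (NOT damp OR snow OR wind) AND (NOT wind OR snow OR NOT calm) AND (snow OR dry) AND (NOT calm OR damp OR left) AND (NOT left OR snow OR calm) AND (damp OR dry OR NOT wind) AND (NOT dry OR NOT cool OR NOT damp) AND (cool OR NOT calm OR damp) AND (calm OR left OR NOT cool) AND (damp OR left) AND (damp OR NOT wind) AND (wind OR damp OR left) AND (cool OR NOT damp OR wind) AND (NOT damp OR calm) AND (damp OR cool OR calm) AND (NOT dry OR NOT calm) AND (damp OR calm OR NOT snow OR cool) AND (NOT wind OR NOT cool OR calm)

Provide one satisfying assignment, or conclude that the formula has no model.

Try dry = false.
The clause (calm) is unit, so calm = true.
The clause (wind) is unit, so wind = true.
The clause (cool) is unit, so cool = true.
The clause (damp) is unit, so damp = true.
The clause (snow) is unit, so snow = true.
All clauses hold; left can take either value.

damp=true, left=false, calm=true, dry=false, cool=true, wind=true, snow=true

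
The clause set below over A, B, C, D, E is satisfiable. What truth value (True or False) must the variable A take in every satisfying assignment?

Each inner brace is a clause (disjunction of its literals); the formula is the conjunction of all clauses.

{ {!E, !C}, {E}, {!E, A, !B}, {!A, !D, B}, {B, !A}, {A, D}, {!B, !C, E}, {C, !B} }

Suppose A = true.
(E) alone gives E = true.
(!C) alone gives C = false.
(B) alone gives B = true.
That conflicts with the unit clause (!B).
So every satisfying assignment has A = False.

False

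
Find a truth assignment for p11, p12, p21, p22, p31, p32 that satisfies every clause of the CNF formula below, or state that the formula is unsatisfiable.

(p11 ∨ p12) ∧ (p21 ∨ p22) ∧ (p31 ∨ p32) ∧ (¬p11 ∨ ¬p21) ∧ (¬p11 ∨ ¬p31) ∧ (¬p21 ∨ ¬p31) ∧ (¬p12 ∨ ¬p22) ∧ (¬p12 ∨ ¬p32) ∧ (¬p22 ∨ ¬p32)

UNSATISFIABLE

Case p11 = True:
The clause (¬p21) is unit, so p21 = False.
The clause (p22) is unit, so p22 = True.
The clause (¬p31) is unit, so p31 = False.
The clause (p32) is unit, so p32 = True.
But (¬p32) is also a unit clause — contradiction.
Undo p11 and try p11 = False.
The clause (p12) is unit, so p12 = True.
The clause (¬p22) is unit, so p22 = False.
The clause (p21) is unit, so p21 = True.
The clause (¬p31) is unit, so p31 = False.
The clause (p32) is unit, so p32 = True.
But (¬p32) is also a unit clause — contradiction.
Neither p11 = True nor p11 = False works.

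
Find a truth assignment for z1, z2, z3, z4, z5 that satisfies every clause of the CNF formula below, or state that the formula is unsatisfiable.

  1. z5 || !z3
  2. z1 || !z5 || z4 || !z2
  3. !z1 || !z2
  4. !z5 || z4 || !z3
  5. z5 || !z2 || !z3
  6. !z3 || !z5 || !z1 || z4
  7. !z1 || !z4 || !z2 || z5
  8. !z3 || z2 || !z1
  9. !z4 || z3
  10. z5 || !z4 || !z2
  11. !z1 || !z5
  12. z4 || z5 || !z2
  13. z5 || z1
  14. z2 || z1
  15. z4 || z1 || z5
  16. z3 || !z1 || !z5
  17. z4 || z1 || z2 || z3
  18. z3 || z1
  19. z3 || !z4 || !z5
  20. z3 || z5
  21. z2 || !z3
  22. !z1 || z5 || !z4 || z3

z1: false,  z2: true,  z3: true,  z4: true,  z5: true

Branch on z5: set z5 = true.
(!z1) alone gives z1 = false.
(z2) alone gives z2 = true.
(z4) alone gives z4 = true.
(z3) alone gives z3 = true.
Every clause now holds.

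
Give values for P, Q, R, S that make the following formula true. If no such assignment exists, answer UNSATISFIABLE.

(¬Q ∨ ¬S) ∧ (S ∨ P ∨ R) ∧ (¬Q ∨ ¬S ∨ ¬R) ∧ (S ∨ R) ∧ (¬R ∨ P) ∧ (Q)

The clause (Q) is unit, so Q = True.
The clause (¬S) is unit, so S = False.
The clause (R) is unit, so R = True.
The clause (P) is unit, so P = True.
Every clause now holds.

P: True, Q: True, R: True, S: False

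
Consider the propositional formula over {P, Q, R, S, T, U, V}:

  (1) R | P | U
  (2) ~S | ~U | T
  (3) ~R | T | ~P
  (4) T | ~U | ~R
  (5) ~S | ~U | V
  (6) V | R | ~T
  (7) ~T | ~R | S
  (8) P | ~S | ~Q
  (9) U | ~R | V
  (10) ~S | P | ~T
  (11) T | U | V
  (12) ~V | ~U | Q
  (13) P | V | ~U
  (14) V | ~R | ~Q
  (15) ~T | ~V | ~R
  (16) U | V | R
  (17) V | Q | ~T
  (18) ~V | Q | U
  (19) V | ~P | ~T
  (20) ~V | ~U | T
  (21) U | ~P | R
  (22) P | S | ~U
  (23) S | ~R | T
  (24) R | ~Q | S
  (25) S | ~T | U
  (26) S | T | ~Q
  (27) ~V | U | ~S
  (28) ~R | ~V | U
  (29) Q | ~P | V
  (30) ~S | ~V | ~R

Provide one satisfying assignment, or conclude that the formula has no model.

Case R = 0:
Case P = 1:
(U) alone gives U = 1.
Case S = 1:
(T) alone gives T = 1.
(V) alone gives V = 1.
(Q) alone gives Q = 1.
This assignment satisfies each clause.

P: 1,  Q: 1,  R: 0,  S: 1,  T: 1,  U: 1,  V: 1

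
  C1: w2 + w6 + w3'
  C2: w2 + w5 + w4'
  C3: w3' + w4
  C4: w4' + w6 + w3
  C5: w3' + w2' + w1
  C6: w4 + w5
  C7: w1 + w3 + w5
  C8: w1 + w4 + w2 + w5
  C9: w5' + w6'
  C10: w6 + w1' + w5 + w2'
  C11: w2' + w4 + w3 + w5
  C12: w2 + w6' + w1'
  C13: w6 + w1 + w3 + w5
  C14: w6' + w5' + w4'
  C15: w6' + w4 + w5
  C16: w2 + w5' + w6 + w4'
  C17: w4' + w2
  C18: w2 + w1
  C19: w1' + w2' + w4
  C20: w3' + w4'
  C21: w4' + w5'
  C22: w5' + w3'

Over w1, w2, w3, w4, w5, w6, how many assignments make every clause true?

3

There are 2^6 = 64 truth assignments over (w1, w2, w3, w4, w5, w6).
Split on w6. With w6 = 1, the clauses containing w6 are satisfied and w6' drops from the rest; 1 of the 2^5 = 32 assignments to the other variables satisfy what remains.
With w6 = 0, by the same count on the reduced clause set, 2 assignments work.
(One model: w1=F, w2=T, w3=F, w4=F, w5=T, w6=F.)
Total: 1 + 2 = 3.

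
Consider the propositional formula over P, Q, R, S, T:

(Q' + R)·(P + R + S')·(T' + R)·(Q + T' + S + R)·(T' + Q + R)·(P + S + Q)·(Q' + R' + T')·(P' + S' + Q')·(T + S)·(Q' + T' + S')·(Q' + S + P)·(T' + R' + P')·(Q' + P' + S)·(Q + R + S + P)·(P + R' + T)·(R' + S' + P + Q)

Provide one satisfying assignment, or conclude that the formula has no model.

Suppose Q = 0.
Suppose T = 0.
Unit clause (S) forces S = 1.
Suppose P = 1.
Every clause is now satisfied; R is unconstrained.

P=1; Q=0; R=1; S=1; T=0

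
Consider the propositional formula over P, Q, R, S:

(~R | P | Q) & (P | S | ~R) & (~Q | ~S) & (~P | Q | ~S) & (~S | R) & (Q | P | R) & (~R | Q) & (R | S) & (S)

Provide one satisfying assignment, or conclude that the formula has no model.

Unit clause (S) forces S = 1.
Unit clause (~Q) forces Q = 0.
Unit clause (~P) forces P = 0.
Unit clause (~R) forces R = 0.
But (R) is also a unit clause — contradiction.

UNSATISFIABLE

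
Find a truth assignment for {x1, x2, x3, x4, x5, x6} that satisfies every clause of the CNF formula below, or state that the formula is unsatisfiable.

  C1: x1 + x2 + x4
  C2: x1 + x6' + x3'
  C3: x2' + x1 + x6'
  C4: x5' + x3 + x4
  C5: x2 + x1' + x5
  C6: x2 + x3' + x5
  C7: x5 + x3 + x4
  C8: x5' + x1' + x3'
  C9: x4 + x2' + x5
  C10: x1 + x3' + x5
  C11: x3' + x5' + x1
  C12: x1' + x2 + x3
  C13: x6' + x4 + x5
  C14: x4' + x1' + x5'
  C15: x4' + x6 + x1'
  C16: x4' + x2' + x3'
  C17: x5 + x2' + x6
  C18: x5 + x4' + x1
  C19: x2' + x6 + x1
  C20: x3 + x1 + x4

Try x1 = 1.
Try x2 = 1.
Try x5 = 0.
The clause (x4) is unit, so x4 = 1.
The clause (x6) is unit, so x6 = 1.
The clause (x3') is unit, so x3 = 0.
All clauses are satisfied.

x1: 1,  x2: 1,  x3: 0,  x4: 1,  x5: 0,  x6: 1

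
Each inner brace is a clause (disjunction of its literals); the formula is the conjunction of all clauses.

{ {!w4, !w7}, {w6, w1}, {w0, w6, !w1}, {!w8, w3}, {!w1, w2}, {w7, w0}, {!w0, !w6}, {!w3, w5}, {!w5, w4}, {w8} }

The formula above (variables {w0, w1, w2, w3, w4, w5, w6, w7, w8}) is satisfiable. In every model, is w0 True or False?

Suppose w0 = false.
Unit clause (w7) forces w7 = true.
Unit clause (!w4) forces w4 = false.
Unit clause (!w5) forces w5 = false.
Unit clause (!w3) forces w3 = false.
Unit clause (!w8) forces w8 = false.
Now (w8) is unsatisfied and unit — conflict.
So every satisfying assignment has w0 = True.

True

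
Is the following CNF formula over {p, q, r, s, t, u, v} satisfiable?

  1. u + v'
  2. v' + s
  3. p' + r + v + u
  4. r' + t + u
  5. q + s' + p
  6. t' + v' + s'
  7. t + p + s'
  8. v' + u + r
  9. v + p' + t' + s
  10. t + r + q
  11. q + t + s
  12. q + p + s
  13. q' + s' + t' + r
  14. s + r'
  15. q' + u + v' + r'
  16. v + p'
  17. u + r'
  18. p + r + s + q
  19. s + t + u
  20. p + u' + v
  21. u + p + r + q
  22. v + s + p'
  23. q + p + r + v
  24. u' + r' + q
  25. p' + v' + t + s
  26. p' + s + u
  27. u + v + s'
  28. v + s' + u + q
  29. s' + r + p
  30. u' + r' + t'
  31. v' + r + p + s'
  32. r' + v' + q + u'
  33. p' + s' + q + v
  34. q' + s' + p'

Yes, satisfiable

Branch on u: set u = 0.
Unit clause (v') forces v = 0.
Unit clause (p') forces p = 0.
Unit clause (r') forces r = 0.
Unit clause (q) forces q = 1.
Unit clause (s') forces s = 0.
Unit clause (t) forces t = 1.
Every clause now holds.
A satisfying assignment: p ↦ 0, q ↦ 1, r ↦ 0, s ↦ 0, t ↦ 1, u ↦ 0, v ↦ 0.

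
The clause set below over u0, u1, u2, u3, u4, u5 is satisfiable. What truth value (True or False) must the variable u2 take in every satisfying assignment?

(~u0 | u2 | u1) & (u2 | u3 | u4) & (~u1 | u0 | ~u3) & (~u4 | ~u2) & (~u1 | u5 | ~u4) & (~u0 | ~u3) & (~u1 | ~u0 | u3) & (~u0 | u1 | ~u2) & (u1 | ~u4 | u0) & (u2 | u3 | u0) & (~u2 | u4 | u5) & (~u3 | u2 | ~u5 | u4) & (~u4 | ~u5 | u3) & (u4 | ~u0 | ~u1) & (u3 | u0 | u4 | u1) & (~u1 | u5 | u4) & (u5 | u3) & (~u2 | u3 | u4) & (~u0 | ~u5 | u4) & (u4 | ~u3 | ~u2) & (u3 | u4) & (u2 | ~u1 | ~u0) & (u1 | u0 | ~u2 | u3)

Suppose u2 = 1.
Unit clause (~u4) forces u4 = 0.
Unit clause (u5) forces u5 = 1.
Unit clause (u3) forces u3 = 1.
Now (~u3) is unsatisfied and unit — conflict.
So every satisfying assignment has u2 = False.

False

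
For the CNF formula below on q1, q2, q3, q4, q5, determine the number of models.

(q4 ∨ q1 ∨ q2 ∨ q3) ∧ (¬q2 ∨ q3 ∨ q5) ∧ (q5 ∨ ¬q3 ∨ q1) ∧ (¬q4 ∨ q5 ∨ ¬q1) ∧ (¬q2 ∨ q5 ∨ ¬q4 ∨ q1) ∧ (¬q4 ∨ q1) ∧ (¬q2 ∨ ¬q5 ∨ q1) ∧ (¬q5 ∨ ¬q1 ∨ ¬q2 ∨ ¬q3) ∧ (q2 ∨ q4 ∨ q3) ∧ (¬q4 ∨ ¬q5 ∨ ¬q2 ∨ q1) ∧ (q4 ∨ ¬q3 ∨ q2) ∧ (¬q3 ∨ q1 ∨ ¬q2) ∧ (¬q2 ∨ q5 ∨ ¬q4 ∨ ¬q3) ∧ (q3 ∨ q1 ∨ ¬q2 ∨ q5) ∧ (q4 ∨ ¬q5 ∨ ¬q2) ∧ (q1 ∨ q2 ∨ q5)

There are 2^5 = 32 truth assignments over (q1, q2, q3, q4, q5).
Split on q4. With q4 = True, the clauses containing q4 are satisfied and ¬q4 drops from the rest; 3 of the 2^4 = 16 assignments to the other variables satisfy what remains.
With q4 = False, by the same count on the reduced clause set, 1 assignment works.
Total: 3 + 1 = 4.

4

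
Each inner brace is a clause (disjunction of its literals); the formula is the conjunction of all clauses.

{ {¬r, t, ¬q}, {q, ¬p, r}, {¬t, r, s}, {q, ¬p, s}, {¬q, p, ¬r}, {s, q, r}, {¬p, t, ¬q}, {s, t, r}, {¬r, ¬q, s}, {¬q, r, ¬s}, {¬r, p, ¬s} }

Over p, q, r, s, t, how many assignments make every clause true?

There are 2^5 = 32 truth assignments over (p, q, r, s, t).
Split on p. With p = True, the clauses containing p are satisfied and ¬p drops from the rest; 3 of the 2^4 = 16 assignments to the other variables satisfy what remains.
With p = False, by the same count on the reduced clause set, 4 assignments work.
(One model: p=F, q=F, r=F, s=T, t=F.)
Total: 3 + 4 = 7.

7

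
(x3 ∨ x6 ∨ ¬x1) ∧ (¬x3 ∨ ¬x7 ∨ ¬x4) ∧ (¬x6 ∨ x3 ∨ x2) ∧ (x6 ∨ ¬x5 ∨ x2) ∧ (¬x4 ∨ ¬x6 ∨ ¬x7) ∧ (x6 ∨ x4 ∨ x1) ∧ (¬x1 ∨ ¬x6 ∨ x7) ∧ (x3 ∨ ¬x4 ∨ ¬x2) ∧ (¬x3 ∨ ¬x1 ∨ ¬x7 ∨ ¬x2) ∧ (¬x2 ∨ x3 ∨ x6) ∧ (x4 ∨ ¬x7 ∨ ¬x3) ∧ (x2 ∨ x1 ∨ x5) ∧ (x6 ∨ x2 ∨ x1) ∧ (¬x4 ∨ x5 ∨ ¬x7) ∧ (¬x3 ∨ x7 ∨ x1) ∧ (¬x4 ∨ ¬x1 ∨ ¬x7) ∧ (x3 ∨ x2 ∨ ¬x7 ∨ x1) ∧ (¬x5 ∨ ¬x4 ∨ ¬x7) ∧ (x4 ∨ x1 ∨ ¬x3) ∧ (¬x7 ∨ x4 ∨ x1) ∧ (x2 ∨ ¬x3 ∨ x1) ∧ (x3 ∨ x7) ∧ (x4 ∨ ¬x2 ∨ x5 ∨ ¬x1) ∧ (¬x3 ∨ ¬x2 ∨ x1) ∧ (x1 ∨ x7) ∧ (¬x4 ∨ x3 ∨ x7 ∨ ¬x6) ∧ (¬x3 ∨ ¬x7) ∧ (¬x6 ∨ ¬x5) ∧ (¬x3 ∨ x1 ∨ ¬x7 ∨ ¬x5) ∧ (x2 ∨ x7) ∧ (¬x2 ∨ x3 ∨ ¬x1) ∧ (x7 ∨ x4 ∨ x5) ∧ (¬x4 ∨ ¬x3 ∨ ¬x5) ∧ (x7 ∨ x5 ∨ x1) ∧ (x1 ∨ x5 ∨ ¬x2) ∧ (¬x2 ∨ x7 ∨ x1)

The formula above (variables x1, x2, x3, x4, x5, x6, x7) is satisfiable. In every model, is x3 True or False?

Suppose x3 = False.
From the singleton clause (x7), x7 = True.
Branch on x6: set x6 = True.
From the singleton clause (x2), x2 = True.
From the singleton clause (¬x4), x4 = False.
From the singleton clause (x1), x1 = True.
Now (¬x1) is unsatisfied and unit — conflict.
That branch fails; take x6 = False instead.
From the singleton clause (¬x1), x1 = False.
From the singleton clause (x4), x4 = True.
From the singleton clause (¬x2), x2 = False.
Now (x2) is unsatisfied and unit — conflict.
Either choice for x6 ends in contradiction.
So every satisfying assignment has x3 = True.

True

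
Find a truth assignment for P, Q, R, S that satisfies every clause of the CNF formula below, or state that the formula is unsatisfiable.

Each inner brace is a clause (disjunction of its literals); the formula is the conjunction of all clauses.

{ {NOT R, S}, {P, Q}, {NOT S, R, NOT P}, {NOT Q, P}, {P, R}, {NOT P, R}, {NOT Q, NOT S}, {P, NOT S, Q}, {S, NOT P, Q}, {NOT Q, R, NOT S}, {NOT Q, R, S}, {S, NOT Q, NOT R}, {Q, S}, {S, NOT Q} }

Case R = true:
The clause (S) is unit, so S = true.
The clause (NOT Q) is unit, so Q = false.
The clause (P) is unit, so P = true.
All clauses are satisfied.

P: true; Q: false; R: true; S: true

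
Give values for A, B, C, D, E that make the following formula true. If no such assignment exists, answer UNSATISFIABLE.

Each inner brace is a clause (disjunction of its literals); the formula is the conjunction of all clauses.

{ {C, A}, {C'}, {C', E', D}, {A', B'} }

A=1; B=0; C=0; D=0; E=1

From the singleton clause (C'), C = 0.
From the singleton clause (A), A = 1.
From the singleton clause (B'), B = 0.
Every clause is now satisfied; D, E are unconstrained.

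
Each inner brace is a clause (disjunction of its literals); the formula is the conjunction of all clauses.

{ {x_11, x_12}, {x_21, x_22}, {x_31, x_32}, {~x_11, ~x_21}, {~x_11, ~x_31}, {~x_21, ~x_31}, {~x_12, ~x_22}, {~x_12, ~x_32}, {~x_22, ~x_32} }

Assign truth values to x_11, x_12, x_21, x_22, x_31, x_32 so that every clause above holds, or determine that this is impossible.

UNSATISFIABLE

Case x_11 = 1:
(~x_21) alone gives x_21 = 0.
(x_22) alone gives x_22 = 1.
(~x_31) alone gives x_31 = 0.
(x_32) alone gives x_32 = 1.
Now (~x_32) is unsatisfied and unit — conflict.
That branch fails; take x_11 = 0 instead.
(x_12) alone gives x_12 = 1.
(~x_22) alone gives x_22 = 0.
(x_21) alone gives x_21 = 1.
(~x_31) alone gives x_31 = 0.
(x_32) alone gives x_32 = 1.
Now (~x_32) is unsatisfied and unit — conflict.
Neither x_11 = 1 nor x_11 = 0 works.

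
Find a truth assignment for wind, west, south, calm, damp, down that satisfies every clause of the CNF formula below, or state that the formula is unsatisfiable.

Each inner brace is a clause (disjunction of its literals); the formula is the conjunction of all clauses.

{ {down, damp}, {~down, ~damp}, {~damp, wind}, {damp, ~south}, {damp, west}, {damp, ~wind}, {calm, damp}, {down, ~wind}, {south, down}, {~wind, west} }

Branch on down: set down = 1.
(~damp) alone gives damp = 0.
(~south) alone gives south = 0.
(west) alone gives west = 1.
(~wind) alone gives wind = 0.
(calm) alone gives calm = 1.
Every clause now holds.

wind=0; west=1; south=0; calm=1; damp=0; down=1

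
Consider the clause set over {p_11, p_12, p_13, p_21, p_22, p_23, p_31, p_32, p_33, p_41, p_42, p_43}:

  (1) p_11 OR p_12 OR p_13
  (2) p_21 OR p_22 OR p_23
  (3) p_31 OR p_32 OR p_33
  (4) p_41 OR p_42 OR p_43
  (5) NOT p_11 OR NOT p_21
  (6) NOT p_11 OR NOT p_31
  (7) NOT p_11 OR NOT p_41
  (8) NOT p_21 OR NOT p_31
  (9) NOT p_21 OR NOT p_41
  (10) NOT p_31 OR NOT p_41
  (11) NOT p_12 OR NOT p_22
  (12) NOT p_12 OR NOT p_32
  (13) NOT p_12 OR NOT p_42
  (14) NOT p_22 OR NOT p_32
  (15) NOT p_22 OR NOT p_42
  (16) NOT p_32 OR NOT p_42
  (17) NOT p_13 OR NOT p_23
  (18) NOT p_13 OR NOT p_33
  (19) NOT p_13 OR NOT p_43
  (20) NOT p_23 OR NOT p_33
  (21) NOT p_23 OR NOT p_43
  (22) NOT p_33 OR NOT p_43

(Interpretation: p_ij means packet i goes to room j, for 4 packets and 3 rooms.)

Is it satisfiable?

No

Suppose p_11 = false.
Suppose p_12 = true.
(NOT p_22) alone gives p_22 = false.
(NOT p_32) alone gives p_32 = false.
(NOT p_42) alone gives p_42 = false.
Suppose p_21 = true.
(NOT p_31) alone gives p_31 = false.
(p_33) alone gives p_33 = true.
(NOT p_41) alone gives p_41 = false.
(p_43) alone gives p_43 = true.
Now (NOT p_43) is unsatisfied and unit — conflict.
That branch fails; take p_21 = false instead.
(p_23) alone gives p_23 = true.
(NOT p_13) alone gives p_13 = false.
(NOT p_33) alone gives p_33 = false.
(p_31) alone gives p_31 = true.
(NOT p_41) alone gives p_41 = false.
(p_43) alone gives p_43 = true.
Now (NOT p_43) is unsatisfied and unit — conflict.
Both values of p_21 lead to a conflict.
That branch fails; take p_12 = false instead.
(p_13) alone gives p_13 = true.
(NOT p_23) alone gives p_23 = false.
(NOT p_33) alone gives p_33 = false.
(NOT p_43) alone gives p_43 = false.
Suppose p_21 = true.
(NOT p_31) alone gives p_31 = false.
(p_32) alone gives p_32 = true.
(NOT p_41) alone gives p_41 = false.
(p_42) alone gives p_42 = true.
Now (NOT p_42) is unsatisfied and unit — conflict.
That branch fails; take p_21 = false instead.
(p_22) alone gives p_22 = true.
(NOT p_32) alone gives p_32 = false.
(p_31) alone gives p_31 = true.
(NOT p_41) alone gives p_41 = false.
(p_42) alone gives p_42 = true.
Now (NOT p_42) is unsatisfied and unit — conflict.
Both values of p_21 lead to a conflict.
Both values of p_12 lead to a conflict.
That branch fails; take p_11 = true instead.
(NOT p_21) alone gives p_21 = false.
(NOT p_31) alone gives p_31 = false.
(NOT p_41) alone gives p_41 = false.
Suppose p_22 = true.
(NOT p_12) alone gives p_12 = false.
(NOT p_32) alone gives p_32 = false.
(p_33) alone gives p_33 = true.
(NOT p_42) alone gives p_42 = false.
(p_43) alone gives p_43 = true.
Now (NOT p_43) is unsatisfied and unit — conflict.
That branch fails; take p_22 = false instead.
(p_23) alone gives p_23 = true.
(NOT p_13) alone gives p_13 = false.
(NOT p_33) alone gives p_33 = false.
(p_32) alone gives p_32 = true.
(NOT p_12) alone gives p_12 = false.
(NOT p_42) alone gives p_42 = false.
(p_43) alone gives p_43 = true.
Now (NOT p_43) is unsatisfied and unit — conflict.
Both values of p_22 lead to a conflict.
Both values of p_11 lead to a conflict.
No assignment satisfies every clause.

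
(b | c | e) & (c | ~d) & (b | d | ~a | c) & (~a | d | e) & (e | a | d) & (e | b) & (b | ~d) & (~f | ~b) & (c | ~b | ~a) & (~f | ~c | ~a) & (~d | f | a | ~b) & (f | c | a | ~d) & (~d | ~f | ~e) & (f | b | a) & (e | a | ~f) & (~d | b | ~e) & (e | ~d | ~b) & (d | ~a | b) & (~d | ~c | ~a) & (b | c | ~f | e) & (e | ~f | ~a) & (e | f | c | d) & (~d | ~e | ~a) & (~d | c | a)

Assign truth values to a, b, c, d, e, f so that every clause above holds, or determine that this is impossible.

Case c = 1:
Case e = 1:
Case b = 1:
From the singleton clause (~f), f = 0.
Case d = 0:
All clauses hold; a can take either value.

a: 1, b: 1, c: 1, d: 0, e: 1, f: 0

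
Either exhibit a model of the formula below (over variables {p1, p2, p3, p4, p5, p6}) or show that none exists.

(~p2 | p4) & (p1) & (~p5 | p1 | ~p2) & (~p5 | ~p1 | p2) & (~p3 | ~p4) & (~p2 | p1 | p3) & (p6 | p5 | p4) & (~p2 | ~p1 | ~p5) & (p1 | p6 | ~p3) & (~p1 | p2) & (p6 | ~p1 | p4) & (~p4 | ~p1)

Unit clause (p1) forces p1 = 1.
Unit clause (p2) forces p2 = 1.
Unit clause (p4) forces p4 = 1.
But (~p4) is also a unit clause — contradiction.

UNSATISFIABLE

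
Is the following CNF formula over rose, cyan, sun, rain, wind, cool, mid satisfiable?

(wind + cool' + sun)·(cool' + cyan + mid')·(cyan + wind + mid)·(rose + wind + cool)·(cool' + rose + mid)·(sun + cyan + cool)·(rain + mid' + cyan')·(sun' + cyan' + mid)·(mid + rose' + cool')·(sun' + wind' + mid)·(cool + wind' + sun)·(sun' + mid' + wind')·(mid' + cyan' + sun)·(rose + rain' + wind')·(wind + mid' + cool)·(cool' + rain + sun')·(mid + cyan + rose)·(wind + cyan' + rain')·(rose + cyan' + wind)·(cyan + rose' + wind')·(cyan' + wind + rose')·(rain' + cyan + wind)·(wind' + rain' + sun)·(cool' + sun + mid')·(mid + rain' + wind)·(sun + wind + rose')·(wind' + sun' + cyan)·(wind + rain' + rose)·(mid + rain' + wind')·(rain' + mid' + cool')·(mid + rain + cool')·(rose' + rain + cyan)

Suppose wind = 1.
Suppose sun = 0.
From the singleton clause (cool), cool = 1.
From the singleton clause (rain'), rain = 0.
From the singleton clause (mid'), mid = 0.
Now (mid) is unsatisfied and unit — conflict.
Backtrack on sun: now try sun = 1.
From the singleton clause (mid), mid = 1.
Now (mid') is unsatisfied and unit — conflict.
Neither sun = 1 nor sun = 0 works.
Backtrack on wind: now try wind = 0.
Suppose cool = 0.
From the singleton clause (rose), rose = 1.
From the singleton clause (mid'), mid = 0.
From the singleton clause (cyan), cyan = 1.
Now (cyan') is unsatisfied and unit — conflict.
Backtrack on cool: now try cool = 1.
From the singleton clause (sun), sun = 1.
From the singleton clause (rain), rain = 1.
From the singleton clause (cyan'), cyan = 0.
Now (cyan) is unsatisfied and unit — conflict.
Neither cool = 1 nor cool = 0 works.
Neither wind = 1 nor wind = 0 works.
No assignment satisfies every clause.

No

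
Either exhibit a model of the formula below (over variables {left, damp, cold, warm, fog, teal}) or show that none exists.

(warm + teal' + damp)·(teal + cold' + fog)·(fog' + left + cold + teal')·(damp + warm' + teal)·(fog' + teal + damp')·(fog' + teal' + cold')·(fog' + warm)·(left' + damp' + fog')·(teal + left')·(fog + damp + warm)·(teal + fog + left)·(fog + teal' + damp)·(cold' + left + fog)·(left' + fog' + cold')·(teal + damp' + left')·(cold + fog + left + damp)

left ↦ 0, damp ↦ 1, cold ↦ 0, warm ↦ 1, fog ↦ 0, teal ↦ 1

Case fog = 0:
Case teal = 1:
(damp) alone gives damp = 1.
Case cold = 0:
No clause remains; left, warm are free.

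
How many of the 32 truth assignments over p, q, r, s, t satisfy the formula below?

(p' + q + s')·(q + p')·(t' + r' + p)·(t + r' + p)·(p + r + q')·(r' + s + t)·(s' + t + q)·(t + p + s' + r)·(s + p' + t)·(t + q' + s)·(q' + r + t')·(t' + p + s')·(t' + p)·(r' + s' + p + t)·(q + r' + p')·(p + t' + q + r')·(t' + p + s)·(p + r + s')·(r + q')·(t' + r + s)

There are 2^5 = 32 truth assignments over (p, q, r, s, t).
Split on p. With p = 1, the clauses containing p are satisfied and p' drops from the rest; 3 of the 2^4 = 16 assignments to the other variables satisfy what remains.
With p = 0, by the same count on the reduced clause set, 1 assignment works.
(One model: p=F, q=F, r=F, s=F, t=F.)
Total: 3 + 1 = 4.

4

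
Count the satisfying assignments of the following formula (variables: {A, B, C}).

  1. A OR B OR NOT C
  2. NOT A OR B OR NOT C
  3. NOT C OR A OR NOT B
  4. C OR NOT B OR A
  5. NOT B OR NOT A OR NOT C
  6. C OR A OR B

2

There are 2^3 = 8 truth assignments over (A, B, C).
Split on B. With B = true, the clauses containing B are satisfied and NOT B drops from the rest; 1 of the 2^2 = 4 assignments to the other variables satisfy what remains.
With B = false, by the same count on the reduced clause set, 1 assignment works.
(One model: A=T, B=F, C=F.)
Total: 1 + 1 = 2.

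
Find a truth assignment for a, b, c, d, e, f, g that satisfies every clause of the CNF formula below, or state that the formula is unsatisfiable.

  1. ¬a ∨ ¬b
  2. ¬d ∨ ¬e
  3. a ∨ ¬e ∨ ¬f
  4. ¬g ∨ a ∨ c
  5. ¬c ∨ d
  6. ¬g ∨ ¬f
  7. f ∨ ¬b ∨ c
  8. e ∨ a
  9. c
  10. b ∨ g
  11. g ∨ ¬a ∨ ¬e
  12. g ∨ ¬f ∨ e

a=True, b=False, c=True, d=True, e=False, f=False, g=True

From the singleton clause (c), c = True.
From the singleton clause (d), d = True.
From the singleton clause (¬e), e = False.
From the singleton clause (a), a = True.
From the singleton clause (¬b), b = False.
From the singleton clause (g), g = True.
From the singleton clause (¬f), f = False.
Every clause now holds.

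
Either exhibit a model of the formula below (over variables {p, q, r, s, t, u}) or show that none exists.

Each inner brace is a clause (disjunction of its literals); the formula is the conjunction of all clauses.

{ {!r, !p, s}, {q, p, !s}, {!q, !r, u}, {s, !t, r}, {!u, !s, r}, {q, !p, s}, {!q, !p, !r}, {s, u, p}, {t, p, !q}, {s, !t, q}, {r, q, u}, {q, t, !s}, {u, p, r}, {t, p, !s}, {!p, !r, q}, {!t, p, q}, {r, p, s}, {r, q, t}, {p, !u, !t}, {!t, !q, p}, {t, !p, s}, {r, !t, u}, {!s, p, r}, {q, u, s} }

Suppose r = true.
Suppose p = false.
Suppose q = false.
The clause (!s) is unit, so s = false.
The clause (u) is unit, so u = true.
The clause (!t) is unit, so t = false.
Every clause now holds.

p: false, q: false, r: true, s: false, t: false, u: true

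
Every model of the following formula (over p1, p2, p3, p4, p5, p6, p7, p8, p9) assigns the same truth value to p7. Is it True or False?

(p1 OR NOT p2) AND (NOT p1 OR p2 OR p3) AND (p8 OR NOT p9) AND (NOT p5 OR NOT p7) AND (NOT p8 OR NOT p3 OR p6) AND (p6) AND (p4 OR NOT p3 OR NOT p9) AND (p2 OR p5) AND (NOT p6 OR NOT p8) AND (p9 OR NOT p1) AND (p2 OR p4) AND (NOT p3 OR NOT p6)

Suppose p7 = true.
Unit clause (NOT p5) forces p5 = false.
Unit clause (p6) forces p6 = true.
Unit clause (p2) forces p2 = true.
Unit clause (p1) forces p1 = true.
Unit clause (NOT p8) forces p8 = false.
Unit clause (NOT p9) forces p9 = false.
That conflicts with the unit clause (p9).
So every satisfying assignment has p7 = False.

False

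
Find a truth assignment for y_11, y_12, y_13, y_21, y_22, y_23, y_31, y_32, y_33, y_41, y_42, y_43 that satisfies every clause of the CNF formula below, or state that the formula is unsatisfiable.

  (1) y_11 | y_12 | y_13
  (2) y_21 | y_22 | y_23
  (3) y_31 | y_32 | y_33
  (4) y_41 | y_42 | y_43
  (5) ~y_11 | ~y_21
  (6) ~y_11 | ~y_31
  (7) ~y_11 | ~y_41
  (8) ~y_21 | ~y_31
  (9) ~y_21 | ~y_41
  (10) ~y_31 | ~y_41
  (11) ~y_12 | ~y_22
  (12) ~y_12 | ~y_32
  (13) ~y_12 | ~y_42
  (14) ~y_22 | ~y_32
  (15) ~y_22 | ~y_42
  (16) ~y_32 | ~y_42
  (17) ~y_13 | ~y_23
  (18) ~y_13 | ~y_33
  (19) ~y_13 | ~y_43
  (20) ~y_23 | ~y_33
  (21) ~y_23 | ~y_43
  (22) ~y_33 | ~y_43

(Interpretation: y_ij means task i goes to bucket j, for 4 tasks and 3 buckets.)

Branch on y_11: set y_11 = 0.
Branch on y_12: set y_12 = 1.
(~y_22) alone gives y_22 = 0.
(~y_32) alone gives y_32 = 0.
(~y_42) alone gives y_42 = 0.
Branch on y_21: set y_21 = 1.
(~y_31) alone gives y_31 = 0.
(y_33) alone gives y_33 = 1.
(~y_41) alone gives y_41 = 0.
(y_43) alone gives y_43 = 1.
Now (~y_43) is unsatisfied and unit — conflict.
Undo y_21 and try y_21 = 0.
(y_23) alone gives y_23 = 1.
(~y_13) alone gives y_13 = 0.
(~y_33) alone gives y_33 = 0.
(y_31) alone gives y_31 = 1.
(~y_41) alone gives y_41 = 0.
(y_43) alone gives y_43 = 1.
Now (~y_43) is unsatisfied and unit — conflict.
Neither y_21 = 1 nor y_21 = 0 works.
Undo y_12 and try y_12 = 0.
(y_13) alone gives y_13 = 1.
(~y_23) alone gives y_23 = 0.
(~y_33) alone gives y_33 = 0.
(~y_43) alone gives y_43 = 0.
Branch on y_21: set y_21 = 1.
(~y_31) alone gives y_31 = 0.
(y_32) alone gives y_32 = 1.
(~y_41) alone gives y_41 = 0.
(y_42) alone gives y_42 = 1.
Now (~y_42) is unsatisfied and unit — conflict.
Undo y_21 and try y_21 = 0.
(y_22) alone gives y_22 = 1.
(~y_32) alone gives y_32 = 0.
(y_31) alone gives y_31 = 1.
(~y_41) alone gives y_41 = 0.
(y_42) alone gives y_42 = 1.
Now (~y_42) is unsatisfied and unit — conflict.
Neither y_21 = 1 nor y_21 = 0 works.
Neither y_12 = 1 nor y_12 = 0 works.
Undo y_11 and try y_11 = 1.
(~y_21) alone gives y_21 = 0.
(~y_31) alone gives y_31 = 0.
(~y_41) alone gives y_41 = 0.
Branch on y_22: set y_22 = 1.
(~y_12) alone gives y_12 = 0.
(~y_32) alone gives y_32 = 0.
(y_33) alone gives y_33 = 1.
(~y_42) alone gives y_42 = 0.
(y_43) alone gives y_43 = 1.
Now (~y_43) is unsatisfied and unit — conflict.
Undo y_22 and try y_22 = 0.
(y_23) alone gives y_23 = 1.
(~y_13) alone gives y_13 = 0.
(~y_33) alone gives y_33 = 0.
(y_32) alone gives y_32 = 1.
(~y_12) alone gives y_12 = 0.
(~y_42) alone gives y_42 = 0.
(y_43) alone gives y_43 = 1.
Now (~y_43) is unsatisfied and unit — conflict.
Neither y_22 = 1 nor y_22 = 0 works.
Neither y_11 = 1 nor y_11 = 0 works.

UNSATISFIABLE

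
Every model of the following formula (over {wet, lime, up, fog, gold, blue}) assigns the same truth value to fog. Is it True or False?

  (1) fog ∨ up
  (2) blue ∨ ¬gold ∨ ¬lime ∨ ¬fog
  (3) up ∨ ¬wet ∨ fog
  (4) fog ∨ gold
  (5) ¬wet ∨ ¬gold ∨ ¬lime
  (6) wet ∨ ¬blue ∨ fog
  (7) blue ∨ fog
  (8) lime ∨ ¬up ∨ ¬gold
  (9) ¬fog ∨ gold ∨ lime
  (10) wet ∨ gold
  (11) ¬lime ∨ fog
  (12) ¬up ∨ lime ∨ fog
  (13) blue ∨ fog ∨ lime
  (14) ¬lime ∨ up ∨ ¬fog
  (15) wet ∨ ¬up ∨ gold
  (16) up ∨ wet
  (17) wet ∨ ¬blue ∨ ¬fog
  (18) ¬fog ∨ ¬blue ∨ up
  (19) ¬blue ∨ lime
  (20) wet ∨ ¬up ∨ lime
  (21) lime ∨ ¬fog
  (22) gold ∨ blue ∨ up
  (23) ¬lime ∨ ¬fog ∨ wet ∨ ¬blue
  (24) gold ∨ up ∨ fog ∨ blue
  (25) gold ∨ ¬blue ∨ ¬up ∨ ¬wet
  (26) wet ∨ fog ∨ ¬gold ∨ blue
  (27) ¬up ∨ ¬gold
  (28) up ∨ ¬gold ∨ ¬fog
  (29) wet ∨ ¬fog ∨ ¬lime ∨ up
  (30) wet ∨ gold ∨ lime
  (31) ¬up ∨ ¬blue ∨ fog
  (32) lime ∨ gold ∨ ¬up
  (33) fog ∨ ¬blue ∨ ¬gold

Suppose fog = False.
(up) alone gives up = True.
(gold) alone gives gold = True.
That conflicts with the unit clause (¬gold).
So every satisfying assignment has fog = True.

True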